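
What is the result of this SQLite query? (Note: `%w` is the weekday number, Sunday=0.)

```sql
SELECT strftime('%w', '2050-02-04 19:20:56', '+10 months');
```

0

First apply '+10 months': 2050-02-04 19:20:56 → 2050-12-04 19:20:56.
2050-12-04 is a Sunday; with Sunday=0 that is 0.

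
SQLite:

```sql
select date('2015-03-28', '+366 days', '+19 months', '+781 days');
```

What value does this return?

Applying '+366 days' to 2015-03-28: counting 366 days forward gives 2016-03-28.
Adding +19 months to 2016-03-28 gives 2017-10-28.
Applying '+781 days' to 2017-10-28: counting 781 days forward gives 2019-12-18.

2019-12-18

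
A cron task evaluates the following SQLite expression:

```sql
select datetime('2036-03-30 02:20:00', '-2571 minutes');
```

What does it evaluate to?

2571 minutes = 42h 51m; -2571 minutes from 2036-03-30 02:20:00 is 2036-03-28 07:29:00 (crosses midnight).

2036-03-28 07:29:00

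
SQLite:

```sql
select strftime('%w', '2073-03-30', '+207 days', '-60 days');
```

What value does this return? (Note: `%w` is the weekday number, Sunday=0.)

4

First apply '+207 days', '-60 days': 2073-03-30 → 2073-08-24.
2073-08-24 is a Thursday; with Sunday=0 that is 4.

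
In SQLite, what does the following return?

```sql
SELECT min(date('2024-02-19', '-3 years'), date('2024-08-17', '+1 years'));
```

date('2024-02-19', '-3 years') → 2021-02-19.
date('2024-08-17', '+1 years') → 2025-08-17.
Earlier of the two is 2021-02-19.

2021-02-19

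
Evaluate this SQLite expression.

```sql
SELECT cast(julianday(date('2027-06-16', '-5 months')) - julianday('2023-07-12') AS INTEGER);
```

Adding -5 months to 2027-06-16 gives 2027-01-16.
19 days remain in July 2023 after the 12th (31 − 12).
Full months from August 2023 through December 2026 contribute their day counts.
Then 16 days into January 2027.
Total: 19 + 31 + 30 + 31 + 30 + 31 + 31 + 29 + 31 + 30 + 31 + 30 + 31 + 31 + 30 + 31 + 30 + 31 + 31 + 28 + 31 + 30 + 31 + 30 + 31 + 31 + 30 + 31 + 30 + 31 + 31 + 28 + 31 + 30 + 31 + 30 + 31 + 31 + 30 + 31 + 30 + 31 + 16 = 1284.

1284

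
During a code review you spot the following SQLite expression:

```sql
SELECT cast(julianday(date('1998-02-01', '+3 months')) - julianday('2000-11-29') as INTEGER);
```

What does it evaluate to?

Adding +3 months to 1998-02-01 gives 1998-05-01.
30 days remain in May 1998 after the 1st (31 − 1).
Full months from June 1998 through October 2000 contribute their day counts.
Then 29 days into November 2000.
Total: 30 + 30 + 31 + 31 + 30 + 31 + 30 + 31 + 31 + 28 + 31 + 30 + 31 + 30 + 31 + 31 + 30 + 31 + 30 + 31 + 31 + 29 + 31 + 30 + 31 + 30 + 31 + 31 + 30 + 31 + 29 = 943.
The subtraction is earlier − later, so the result is −943 → -943.

-943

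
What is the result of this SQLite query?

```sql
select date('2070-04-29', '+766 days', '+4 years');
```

2076-06-03

Applying '+766 days' to 2070-04-29: counting 766 days forward gives 2072-06-03.
Adding +4 years to 2072-06-03 gives 2076-06-03.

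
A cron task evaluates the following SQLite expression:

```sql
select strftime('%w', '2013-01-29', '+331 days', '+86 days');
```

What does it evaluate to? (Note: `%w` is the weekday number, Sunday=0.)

6

First apply '+331 days', '+86 days': 2013-01-29 → 2014-03-22.
2014-03-22 is a Saturday; with Sunday=0 that is 6.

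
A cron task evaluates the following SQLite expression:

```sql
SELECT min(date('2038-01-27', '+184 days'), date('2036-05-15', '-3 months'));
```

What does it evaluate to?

2036-02-15

date('2038-01-27', '+184 days') → 2038-07-30.
date('2036-05-15', '-3 months') → 2036-02-15.
Earlier of the two is 2036-02-15.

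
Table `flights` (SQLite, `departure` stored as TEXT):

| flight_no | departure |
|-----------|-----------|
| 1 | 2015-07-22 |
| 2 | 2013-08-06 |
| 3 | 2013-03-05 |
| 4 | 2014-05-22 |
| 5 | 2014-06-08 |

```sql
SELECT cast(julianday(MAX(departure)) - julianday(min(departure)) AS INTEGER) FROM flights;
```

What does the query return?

MIN = 2013-03-05, MAX = 2015-07-22.
26 days remain in March 2013 after the 5th (31 − 5).
Full months from April 2013 through June 2015 contribute their day counts.
Then 22 days into July 2015.
Total: 26 + 30 + 31 + 30 + 31 + 31 + 30 + 31 + 30 + 31 + 31 + 28 + 31 + 30 + 31 + 30 + 31 + 31 + 30 + 31 + 30 + 31 + 31 + 28 + 31 + 30 + 31 + 30 + 22 = 869.

869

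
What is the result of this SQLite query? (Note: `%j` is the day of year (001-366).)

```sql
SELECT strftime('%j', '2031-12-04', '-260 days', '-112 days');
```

331

First apply '-260 days', '-112 days': 2031-12-04 → 2030-11-27.
Day-of-year for 2030-11-27: days since 2030-01-01 inclusive = 331, zero-padded to 331.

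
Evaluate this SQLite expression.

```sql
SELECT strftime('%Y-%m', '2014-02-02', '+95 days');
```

First apply '+95 days': 2014-02-02 → 2014-05-08.
`%Y-%m` extracts the year-month: 2014-05.

2014-05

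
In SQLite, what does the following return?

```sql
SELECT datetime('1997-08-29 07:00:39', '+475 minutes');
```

475 minutes = 7h 55m; +475 minutes from 1997-08-29 07:00:39 is 1997-08-29 14:55:39.

1997-08-29 14:55:39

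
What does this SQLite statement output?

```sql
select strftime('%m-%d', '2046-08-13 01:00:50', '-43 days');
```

07-01

First apply '-43 days': 2046-08-13 01:00:50 → 2046-07-01 01:00:50.
`%m-%d` extracts the month-day: 07-01.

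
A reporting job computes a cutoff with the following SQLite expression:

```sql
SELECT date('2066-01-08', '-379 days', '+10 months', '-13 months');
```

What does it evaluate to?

2064-09-25

Applying '-379 days' to 2066-01-08: counting 379 days back gives 2064-12-25.
Adding +10 months to 2064-12-25 gives 2065-10-25.
Adding -13 months to 2065-10-25 gives 2064-09-25.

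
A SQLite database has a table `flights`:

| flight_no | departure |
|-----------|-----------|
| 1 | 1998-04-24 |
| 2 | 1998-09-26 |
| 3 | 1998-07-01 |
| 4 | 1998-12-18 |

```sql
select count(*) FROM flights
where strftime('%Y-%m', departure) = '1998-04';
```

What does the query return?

1

Rows with year-month 1998-04: 1998-04-24 → 1.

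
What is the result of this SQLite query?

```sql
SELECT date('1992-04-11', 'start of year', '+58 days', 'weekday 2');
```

1992-03-03

`start of year` rewinds 1992-04-11 to 1992-01-01.
Applying '+58 days' to 1992-01-01: counting 58 days forward gives 1992-02-28.
`weekday 2` advances to the next Tuesday; 1992-02-28 is a Friday, so it moves forward to 1992-03-03.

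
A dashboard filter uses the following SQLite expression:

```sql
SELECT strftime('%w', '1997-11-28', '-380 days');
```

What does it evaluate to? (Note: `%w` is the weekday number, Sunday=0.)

First apply '-380 days': 1997-11-28 → 1996-11-13.
1996-11-13 is a Wednesday; with Sunday=0 that is 3.

3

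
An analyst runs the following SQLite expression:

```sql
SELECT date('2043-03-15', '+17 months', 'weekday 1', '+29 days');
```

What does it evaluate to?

2044-09-13

Adding +17 months to 2043-03-15 gives 2044-08-15.
`weekday 1` advances to the next Monday; 2044-08-15 is already a Monday, so it stays at 2044-08-15.
August 2044 has 31 days; 16 remain after the 15th, so 17 days reach 2044-09-01.
Advancing 12 more days within September lands on 2044-09-13.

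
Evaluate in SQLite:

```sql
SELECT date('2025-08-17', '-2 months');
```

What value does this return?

2025-06-17

Adding -2 months to 2025-08-17 gives 2025-06-17.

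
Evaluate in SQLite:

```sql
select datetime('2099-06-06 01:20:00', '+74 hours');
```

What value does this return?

2099-06-09 03:20:00

+74 hours from 2099-06-06 01:20:00 is 2099-06-09 03:20:00 (crosses midnight).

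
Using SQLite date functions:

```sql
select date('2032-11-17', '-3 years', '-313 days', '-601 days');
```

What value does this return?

2027-05-18

Adding -3 years to 2032-11-17 gives 2029-11-17.
Applying '-313 days' to 2029-11-17: counting 313 days back gives 2029-01-08.
Applying '-601 days' to 2029-01-08: counting 601 days back gives 2027-05-18.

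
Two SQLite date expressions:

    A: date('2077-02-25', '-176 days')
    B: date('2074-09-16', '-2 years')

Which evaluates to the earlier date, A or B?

A = 2076-09-02.
B = 2072-09-16.
B is earlier.

B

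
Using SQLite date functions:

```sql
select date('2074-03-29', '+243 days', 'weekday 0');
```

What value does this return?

Applying '+243 days' to 2074-03-29: counting 243 days forward gives 2074-11-27.
`weekday 0` advances to the next Sunday; 2074-11-27 is a Tuesday, so it moves forward to 2074-12-02.

2074-12-02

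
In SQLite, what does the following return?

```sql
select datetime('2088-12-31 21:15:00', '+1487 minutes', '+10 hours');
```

2089-01-02 08:02:00

1487 minutes = 24h 47m; +1487 minutes from 2088-12-31 21:15:00 is 2089-01-01 22:02:00 (crosses midnight).
+10 hours from 2089-01-01 22:02:00 is 2089-01-02 08:02:00 (crosses midnight).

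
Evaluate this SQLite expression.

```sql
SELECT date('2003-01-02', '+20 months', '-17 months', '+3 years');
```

Adding +20 months to 2003-01-02 gives 2004-09-02.
Adding -17 months to 2004-09-02 gives 2003-04-02.
Adding +3 years to 2003-04-02 gives 2006-04-02.

2006-04-02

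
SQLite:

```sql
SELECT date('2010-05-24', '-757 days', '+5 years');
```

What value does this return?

Applying '-757 days' to 2010-05-24: counting 757 days back gives 2008-04-27.
Adding +5 years to 2008-04-27 gives 2013-04-27.

2013-04-27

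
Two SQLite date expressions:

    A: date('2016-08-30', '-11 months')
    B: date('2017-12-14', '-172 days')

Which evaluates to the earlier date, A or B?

A = 2015-09-30.
B = 2017-06-25.
A is earlier.

A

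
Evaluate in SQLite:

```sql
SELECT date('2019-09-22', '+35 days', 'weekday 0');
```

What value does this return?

September 2019 has 30 days; 8 remain after the 22nd, so 9 days reach 2019-10-01.
Advancing 26 more days within October lands on 2019-10-27.
`weekday 0` advances to the next Sunday; 2019-10-27 is already a Sunday, so it stays at 2019-10-27.

2019-10-27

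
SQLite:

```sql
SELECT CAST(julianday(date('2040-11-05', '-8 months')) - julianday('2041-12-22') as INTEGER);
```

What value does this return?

-657

Adding -8 months to 2040-11-05 gives 2040-03-05.
26 days remain in March 2040 after the 5th (31 − 5).
Full months from April 2040 through November 2041 contribute their day counts.
Then 22 days into December 2041.
Total: 26 + 30 + 31 + 30 + 31 + 31 + 30 + 31 + 30 + 31 + 31 + 28 + 31 + 30 + 31 + 30 + 31 + 31 + 30 + 31 + 30 + 22 = 657.
The subtraction is earlier − later, so the result is −657 → -657.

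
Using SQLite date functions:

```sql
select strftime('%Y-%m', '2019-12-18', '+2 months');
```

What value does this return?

2020-02

First apply '+2 months': 2019-12-18 → 2020-02-18.
`%Y-%m` extracts the year-month: 2020-02.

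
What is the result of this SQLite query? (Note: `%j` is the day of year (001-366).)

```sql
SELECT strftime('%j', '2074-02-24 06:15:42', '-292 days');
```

First apply '-292 days': 2074-02-24 06:15:42 → 2073-05-08 06:15:42.
Day-of-year for 2073-05-08: days since 2073-01-01 inclusive = 128, zero-padded to 128.

128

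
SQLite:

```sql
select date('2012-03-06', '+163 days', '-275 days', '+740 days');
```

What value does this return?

2013-11-24

Applying '+163 days' to 2012-03-06: counting 163 days forward gives 2012-08-16.
Applying '-275 days' to 2012-08-16: counting 275 days back gives 2011-11-15.
Applying '+740 days' to 2011-11-15: counting 740 days forward gives 2013-11-24.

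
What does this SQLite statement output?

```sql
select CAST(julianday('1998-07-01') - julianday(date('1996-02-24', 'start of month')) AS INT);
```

`start of month` rewinds 1996-02-24 to 1996-02-01.
28 days remain in February 1996 after the 1st (29 − 1).
Full months from March 1996 through June 1998 contribute their day counts.
Then 1 day into July 1998.
Total: 28 + 31 + 30 + 31 + 30 + 31 + 31 + 30 + 31 + 30 + 31 + 31 + 28 + 31 + 30 + 31 + 30 + 31 + 31 + 30 + 31 + 30 + 31 + 31 + 28 + 31 + 30 + 31 + 30 + 1 = 881.

881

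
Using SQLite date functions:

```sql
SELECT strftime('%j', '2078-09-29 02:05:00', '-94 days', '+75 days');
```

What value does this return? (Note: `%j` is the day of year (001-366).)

First apply '-94 days', '+75 days': 2078-09-29 02:05:00 → 2078-09-10 02:05:00.
Day-of-year for 2078-09-10: days since 2078-01-01 inclusive = 253, zero-padded to 253.

253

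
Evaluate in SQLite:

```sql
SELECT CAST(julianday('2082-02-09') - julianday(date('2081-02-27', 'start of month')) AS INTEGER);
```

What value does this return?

373

`start of month` rewinds 2081-02-27 to 2081-02-01.
27 days remain in February 2081 after the 1st (28 − 1).
Full months from March 2081 through January 2082 contribute their day counts.
Then 9 days into February 2082.
Total: 27 + 31 + 30 + 31 + 30 + 31 + 31 + 30 + 31 + 30 + 31 + 31 + 9 = 373.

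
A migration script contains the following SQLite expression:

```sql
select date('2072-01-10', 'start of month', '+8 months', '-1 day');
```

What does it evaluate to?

`start of month` rewinds 2072-01-10 to 2072-01-01.
Adding +8 months to 2072-01-01 gives 2072-09-01.
Going back 1 day from 2072-09-01 reaches 2072-08-31 (last day of August, 31 days).

2072-08-31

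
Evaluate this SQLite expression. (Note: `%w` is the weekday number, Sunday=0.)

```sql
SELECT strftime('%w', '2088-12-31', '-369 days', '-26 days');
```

First apply '-369 days', '-26 days': 2088-12-31 → 2087-12-02.
2087-12-02 is a Tuesday; with Sunday=0 that is 2.

2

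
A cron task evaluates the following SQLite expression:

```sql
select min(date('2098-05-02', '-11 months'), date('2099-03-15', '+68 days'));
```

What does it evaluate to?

date('2098-05-02', '-11 months') → 2097-06-02.
date('2099-03-15', '+68 days') → 2099-05-22.
Earlier of the two is 2097-06-02.

2097-06-02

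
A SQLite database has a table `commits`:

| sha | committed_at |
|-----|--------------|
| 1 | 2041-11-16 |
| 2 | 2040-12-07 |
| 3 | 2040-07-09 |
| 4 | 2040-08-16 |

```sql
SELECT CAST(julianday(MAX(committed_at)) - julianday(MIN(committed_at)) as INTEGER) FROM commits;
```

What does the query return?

495

MIN = 2040-07-09, MAX = 2041-11-16.
22 days remain in July 2040 after the 9th (31 − 9).
Full months from August 2040 through October 2041 contribute their day counts.
Then 16 days into November 2041.
Total: 22 + 31 + 30 + 31 + 30 + 31 + 31 + 28 + 31 + 30 + 31 + 30 + 31 + 31 + 30 + 31 + 16 = 495.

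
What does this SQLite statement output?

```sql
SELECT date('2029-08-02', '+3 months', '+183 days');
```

Adding +3 months to 2029-08-02 gives 2029-11-02.
Applying '+183 days' to 2029-11-02: counting 183 days forward gives 2030-05-04.

2030-05-04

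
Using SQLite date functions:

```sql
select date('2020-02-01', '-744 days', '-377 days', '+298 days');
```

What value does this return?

2017-10-31

Applying '-744 days' to 2020-02-01: counting 744 days back gives 2018-01-18.
Applying '-377 days' to 2018-01-18: counting 377 days back gives 2017-01-06.
Applying '+298 days' to 2017-01-06: counting 298 days forward gives 2017-10-31.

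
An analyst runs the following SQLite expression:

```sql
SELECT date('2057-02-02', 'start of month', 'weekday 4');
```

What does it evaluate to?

`start of month` rewinds 2057-02-02 to 2057-02-01.
`weekday 4` advances to the next Thursday; 2057-02-01 is already a Thursday, so it stays at 2057-02-01.

2057-02-01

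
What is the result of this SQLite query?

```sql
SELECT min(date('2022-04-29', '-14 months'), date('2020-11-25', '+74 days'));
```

2021-02-07

date('2022-04-29', '-14 months') → 2021-03-01.
date('2020-11-25', '+74 days') → 2021-02-07.
Earlier of the two is 2021-02-07.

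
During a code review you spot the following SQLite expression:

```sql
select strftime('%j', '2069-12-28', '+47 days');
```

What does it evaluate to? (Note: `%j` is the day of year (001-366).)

First apply '+47 days': 2069-12-28 → 2070-02-13.
Day-of-year for 2070-02-13: days since 2070-01-01 inclusive = 44, zero-padded to 044.

044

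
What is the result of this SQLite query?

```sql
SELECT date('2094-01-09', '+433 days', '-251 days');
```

2094-07-10

Applying '+433 days' to 2094-01-09: counting 433 days forward gives 2095-03-18.
Applying '-251 days' to 2095-03-18: counting 251 days back gives 2094-07-10.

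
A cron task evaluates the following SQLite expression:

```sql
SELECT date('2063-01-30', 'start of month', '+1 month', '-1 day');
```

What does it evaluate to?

`start of month` rewinds 2063-01-30 to 2063-01-01.
Adding +1 month to 2063-01-01 gives 2063-02-01.
Going back 1 day from 2063-02-01 reaches 2063-01-31 (last day of January, 31 days).

2063-01-31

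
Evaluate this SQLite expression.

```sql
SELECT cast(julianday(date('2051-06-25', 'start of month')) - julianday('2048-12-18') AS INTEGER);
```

895

`start of month` rewinds 2051-06-25 to 2051-06-01.
13 days remain in December 2048 after the 18th (31 − 18).
Full months from January 2049 through May 2051 contribute their day counts.
Then 1 day into June 2051.
Total: 13 + 31 + 28 + 31 + 30 + 31 + 30 + 31 + 31 + 30 + 31 + 30 + 31 + 31 + 28 + 31 + 30 + 31 + 30 + 31 + 31 + 30 + 31 + 30 + 31 + 31 + 28 + 31 + 30 + 31 + 1 = 895.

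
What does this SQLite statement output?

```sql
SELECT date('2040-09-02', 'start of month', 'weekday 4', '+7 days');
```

2040-09-13

`start of month` rewinds 2040-09-02 to 2040-09-01.
`weekday 4` advances to the next Thursday; 2040-09-01 is a Saturday, so it moves forward to 2040-09-06.
Advancing 7 more days within September lands on 2040-09-13.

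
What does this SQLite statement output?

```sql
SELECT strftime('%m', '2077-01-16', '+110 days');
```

First apply '+110 days': 2077-01-16 → 2077-05-06.
`%m` extracts the 2-digit month (01-12): 05.

05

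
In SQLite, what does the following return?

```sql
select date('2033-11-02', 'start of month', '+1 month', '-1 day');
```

`start of month` rewinds 2033-11-02 to 2033-11-01.
Adding +1 month to 2033-11-01 gives 2033-12-01.
Going back 1 day from 2033-12-01 reaches 2033-11-30 (last day of November, 30 days).

2033-11-30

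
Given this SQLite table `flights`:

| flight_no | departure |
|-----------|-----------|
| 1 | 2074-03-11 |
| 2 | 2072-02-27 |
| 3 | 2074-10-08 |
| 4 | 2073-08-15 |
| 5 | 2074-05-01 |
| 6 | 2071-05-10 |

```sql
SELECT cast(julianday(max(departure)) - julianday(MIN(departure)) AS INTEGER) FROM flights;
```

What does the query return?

MIN = 2071-05-10, MAX = 2074-10-08.
21 days remain in May 2071 after the 10th (31 − 10).
Full months from June 2071 through September 2074 contribute their day counts.
Then 8 days into October 2074.
Total: 21 + 30 + 31 + 31 + 30 + 31 + 30 + 31 + 31 + 29 + 31 + 30 + 31 + 30 + 31 + 31 + 30 + 31 + 30 + 31 + 31 + 28 + 31 + 30 + 31 + 30 + 31 + 31 + 30 + 31 + 30 + 31 + 31 + 28 + 31 + 30 + 31 + 30 + 31 + 31 + 30 + 8 = 1247.

1247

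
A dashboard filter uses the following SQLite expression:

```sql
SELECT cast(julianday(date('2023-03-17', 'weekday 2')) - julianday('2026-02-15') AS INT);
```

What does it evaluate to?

`weekday 2` advances to the next Tuesday; 2023-03-17 is a Friday, so it moves forward to 2023-03-21.
10 days remain in March 2023 after the 21st (31 − 21).
Full months from April 2023 through January 2026 contribute their day counts.
Then 15 days into February 2026.
Total: 10 + 30 + 31 + 30 + 31 + 31 + 30 + 31 + 30 + 31 + 31 + 29 + 31 + 30 + 31 + 30 + 31 + 31 + 30 + 31 + 30 + 31 + 31 + 28 + 31 + 30 + 31 + 30 + 31 + 31 + 30 + 31 + 30 + 31 + 31 + 15 = 1062.
The subtraction is earlier − later, so the result is −1062 → -1062.

-1062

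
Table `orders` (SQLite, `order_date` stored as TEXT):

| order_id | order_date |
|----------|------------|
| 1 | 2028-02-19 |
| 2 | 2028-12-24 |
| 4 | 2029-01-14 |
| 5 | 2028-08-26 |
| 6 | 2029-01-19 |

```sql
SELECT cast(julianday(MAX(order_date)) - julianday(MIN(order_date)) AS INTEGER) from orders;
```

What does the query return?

335

MIN = 2028-02-19, MAX = 2029-01-19.
10 days remain in February 2028 after the 19th (29 − 19).
Full months from March 2028 through December 2028 contribute their day counts.
Then 19 days into January 2029.
Total: 10 + 31 + 30 + 31 + 30 + 31 + 31 + 30 + 31 + 30 + 31 + 19 = 335.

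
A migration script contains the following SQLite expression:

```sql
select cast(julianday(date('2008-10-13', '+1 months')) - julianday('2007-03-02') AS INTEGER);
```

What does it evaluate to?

622

Adding +1 month to 2008-10-13 gives 2008-11-13.
29 days remain in March 2007 after the 2nd (31 − 2).
Full months from April 2007 through October 2008 contribute their day counts.
Then 13 days into November 2008.
Total: 29 + 30 + 31 + 30 + 31 + 31 + 30 + 31 + 30 + 31 + 31 + 29 + 31 + 30 + 31 + 30 + 31 + 31 + 30 + 31 + 13 = 622.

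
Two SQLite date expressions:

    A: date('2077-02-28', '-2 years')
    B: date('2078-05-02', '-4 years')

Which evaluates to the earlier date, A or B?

A = 2075-02-28.
B = 2074-05-02.
B is earlier.

B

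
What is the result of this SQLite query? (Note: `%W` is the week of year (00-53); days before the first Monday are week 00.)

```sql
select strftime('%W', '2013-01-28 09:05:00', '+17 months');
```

25

First apply '+17 months': 2013-01-28 09:05:00 → 2014-06-28 09:05:00.
2014-06-28 is a Saturday. SQLite's %W counts Mondays since the year started; the result is 25.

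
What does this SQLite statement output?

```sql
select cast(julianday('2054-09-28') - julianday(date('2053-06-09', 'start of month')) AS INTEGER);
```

`start of month` rewinds 2053-06-09 to 2053-06-01.
29 days remain in June 2053 after the 1st (30 − 1).
Full months from July 2053 through August 2054 contribute their day counts.
Then 28 days into September 2054.
Total: 29 + 31 + 31 + 30 + 31 + 30 + 31 + 31 + 28 + 31 + 30 + 31 + 30 + 31 + 31 + 28 = 484.

484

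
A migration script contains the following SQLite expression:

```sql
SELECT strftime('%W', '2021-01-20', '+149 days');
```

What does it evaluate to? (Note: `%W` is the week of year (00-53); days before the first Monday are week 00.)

First apply '+149 days': 2021-01-20 → 2021-06-18.
2021-06-18 is a Friday. SQLite's %W counts Mondays since the year started; the result is 24.

24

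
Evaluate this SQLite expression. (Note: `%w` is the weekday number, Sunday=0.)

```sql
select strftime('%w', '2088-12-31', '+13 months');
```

First apply '+13 months': 2088-12-31 → 2090-01-31.
2090-01-31 is a Tuesday; with Sunday=0 that is 2.

2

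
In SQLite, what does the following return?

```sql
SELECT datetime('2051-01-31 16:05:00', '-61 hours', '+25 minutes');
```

2051-01-29 03:30:00

-61 hours from 2051-01-31 16:05:00 is 2051-01-29 03:05:00 (crosses midnight).
+25 minutes from 2051-01-29 03:05:00 is 2051-01-29 03:30:00.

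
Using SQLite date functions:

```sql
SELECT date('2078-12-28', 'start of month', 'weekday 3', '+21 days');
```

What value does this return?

2078-12-28

`start of month` rewinds 2078-12-28 to 2078-12-01.
`weekday 3` advances to the next Wednesday; 2078-12-01 is a Thursday, so it moves forward to 2078-12-07.
Advancing 21 more days within December lands on 2078-12-28.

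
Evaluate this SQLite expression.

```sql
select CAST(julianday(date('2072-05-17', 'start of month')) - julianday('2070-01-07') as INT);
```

`start of month` rewinds 2072-05-17 to 2072-05-01.
24 days remain in January 2070 after the 7th (31 − 7).
Full months from February 2070 through April 2072 contribute their day counts.
Then 1 day into May 2072.
Total: 24 + 28 + 31 + 30 + 31 + 30 + 31 + 31 + 30 + 31 + 30 + 31 + 31 + 28 + 31 + 30 + 31 + 30 + 31 + 31 + 30 + 31 + 30 + 31 + 31 + 29 + 31 + 30 + 1 = 845.

845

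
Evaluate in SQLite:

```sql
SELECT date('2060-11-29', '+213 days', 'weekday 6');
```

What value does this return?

2061-07-02

Applying '+213 days' to 2060-11-29: counting 213 days forward gives 2061-06-30.
`weekday 6` advances to the next Saturday; 2061-06-30 is a Thursday, so it moves forward to 2061-07-02.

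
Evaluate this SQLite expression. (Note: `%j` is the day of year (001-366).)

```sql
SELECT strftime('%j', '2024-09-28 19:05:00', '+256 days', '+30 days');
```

First apply '+256 days', '+30 days': 2024-09-28 19:05:00 → 2025-07-11 19:05:00.
Day-of-year for 2025-07-11: days since 2025-01-01 inclusive = 192, zero-padded to 192.

192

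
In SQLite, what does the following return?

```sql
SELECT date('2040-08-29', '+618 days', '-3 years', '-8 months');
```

Applying '+618 days' to 2040-08-29: counting 618 days forward gives 2042-05-09.
Adding -3 years to 2042-05-09 gives 2039-05-09.
Adding -8 months to 2039-05-09 gives 2038-09-09.

2038-09-09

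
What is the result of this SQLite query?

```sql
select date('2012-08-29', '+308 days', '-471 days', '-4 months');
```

2011-11-19

Applying '+308 days' to 2012-08-29: counting 308 days forward gives 2013-07-03.
Applying '-471 days' to 2013-07-03: counting 471 days back gives 2012-03-19.
Adding -4 months to 2012-03-19 gives 2011-11-19.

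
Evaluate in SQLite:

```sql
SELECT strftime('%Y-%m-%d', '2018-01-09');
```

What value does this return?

2018-01-09

`%Y-%m-%d` extracts the ISO date: 2018-01-09.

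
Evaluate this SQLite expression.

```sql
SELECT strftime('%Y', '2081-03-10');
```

2081

`%Y` extracts the 4-digit year: 2081.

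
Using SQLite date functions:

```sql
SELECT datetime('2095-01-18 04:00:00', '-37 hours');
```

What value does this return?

-37 hours from 2095-01-18 04:00:00 is 2095-01-16 15:00:00 (crosses midnight).

2095-01-16 15:00:00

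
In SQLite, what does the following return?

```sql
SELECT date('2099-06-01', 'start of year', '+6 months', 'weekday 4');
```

`start of year` rewinds 2099-06-01 to 2099-01-01.
Adding +6 months to 2099-01-01 gives 2099-07-01.
`weekday 4` advances to the next Thursday; 2099-07-01 is a Wednesday, so it moves forward to 2099-07-02.

2099-07-02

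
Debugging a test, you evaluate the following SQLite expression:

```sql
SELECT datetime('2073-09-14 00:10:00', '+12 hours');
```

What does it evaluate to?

+12 hours from 2073-09-14 00:10:00 is 2073-09-14 12:10:00.

2073-09-14 12:10:00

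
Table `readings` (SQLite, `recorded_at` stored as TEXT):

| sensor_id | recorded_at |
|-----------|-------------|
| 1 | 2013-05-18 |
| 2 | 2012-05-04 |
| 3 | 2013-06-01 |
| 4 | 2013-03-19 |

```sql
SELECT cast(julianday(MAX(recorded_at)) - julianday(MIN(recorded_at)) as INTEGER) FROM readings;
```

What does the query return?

393

MIN = 2012-05-04, MAX = 2013-06-01.
27 days remain in May 2012 after the 4th (31 − 4).
Full months from June 2012 through May 2013 contribute their day counts.
Then 1 day into June 2013.
Total: 27 + 30 + 31 + 31 + 30 + 31 + 30 + 31 + 31 + 28 + 31 + 30 + 31 + 1 = 393.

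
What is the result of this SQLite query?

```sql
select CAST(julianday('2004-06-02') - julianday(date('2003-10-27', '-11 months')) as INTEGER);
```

Adding -11 months to 2003-10-27 gives 2002-11-27.
3 days remain in November 2002 after the 27th (30 − 27).
Full months from December 2002 through May 2004 contribute their day counts.
Then 2 days into June 2004.
Total: 3 + 31 + 31 + 28 + 31 + 30 + 31 + 30 + 31 + 31 + 30 + 31 + 30 + 31 + 31 + 29 + 31 + 30 + 31 + 2 = 553.

553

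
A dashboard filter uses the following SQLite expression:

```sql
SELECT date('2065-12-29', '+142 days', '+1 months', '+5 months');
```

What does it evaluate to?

2066-11-20

Applying '+142 days' to 2065-12-29: counting 142 days forward gives 2066-05-20.
Adding +1 month to 2066-05-20 gives 2066-06-20.
Adding +5 months to 2066-06-20 gives 2066-11-20.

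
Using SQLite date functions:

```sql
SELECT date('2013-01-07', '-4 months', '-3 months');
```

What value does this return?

2012-06-07

Adding -4 months to 2013-01-07 gives 2012-09-07.
Adding -3 months to 2012-09-07 gives 2012-06-07.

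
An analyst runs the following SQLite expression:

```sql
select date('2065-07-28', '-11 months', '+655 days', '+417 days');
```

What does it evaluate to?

Adding -11 months to 2065-07-28 gives 2064-08-28.
Applying '+655 days' to 2064-08-28: counting 655 days forward gives 2066-06-14.
Applying '+417 days' to 2066-06-14: counting 417 days forward gives 2067-08-05.

2067-08-05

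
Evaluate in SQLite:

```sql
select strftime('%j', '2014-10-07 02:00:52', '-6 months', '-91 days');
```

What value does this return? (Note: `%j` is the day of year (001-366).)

006

First apply '-6 months', '-91 days': 2014-10-07 02:00:52 → 2014-01-06 02:00:52.
Day-of-year for 2014-01-06: days since 2014-01-01 inclusive = 6, zero-padded to 006.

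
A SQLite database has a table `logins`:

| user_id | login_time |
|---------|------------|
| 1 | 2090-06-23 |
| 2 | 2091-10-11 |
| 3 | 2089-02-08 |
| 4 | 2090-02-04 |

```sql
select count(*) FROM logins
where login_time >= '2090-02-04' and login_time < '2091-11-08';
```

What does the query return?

Rows in [2090-02-04, 2091-11-08): 2090-06-23, 2091-10-11, 2090-02-04 → 3 rows.

3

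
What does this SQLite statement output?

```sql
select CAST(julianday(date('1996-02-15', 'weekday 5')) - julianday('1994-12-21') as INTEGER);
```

`weekday 5` advances to the next Friday; 1996-02-15 is a Thursday, so it moves forward to 1996-02-16.
10 days remain in December 1994 after the 21st (31 − 21).
Full months from January 1995 through January 1996 contribute their day counts.
Then 16 days into February 1996.
Total: 10 + 31 + 28 + 31 + 30 + 31 + 30 + 31 + 31 + 30 + 31 + 30 + 31 + 31 + 16 = 422.

422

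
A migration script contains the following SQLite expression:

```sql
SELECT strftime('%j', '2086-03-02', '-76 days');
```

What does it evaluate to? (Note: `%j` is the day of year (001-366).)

350

First apply '-76 days': 2086-03-02 → 2085-12-16.
Day-of-year for 2085-12-16: days since 2085-01-01 inclusive = 350, zero-padded to 350.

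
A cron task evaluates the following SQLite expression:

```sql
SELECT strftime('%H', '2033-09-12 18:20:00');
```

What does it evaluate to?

`%H` extracts the 2-digit hour (00-23): 18.

18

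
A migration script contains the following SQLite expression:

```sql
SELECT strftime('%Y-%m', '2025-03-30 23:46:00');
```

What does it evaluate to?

`%Y-%m` extracts the year-month: 2025-03.

2025-03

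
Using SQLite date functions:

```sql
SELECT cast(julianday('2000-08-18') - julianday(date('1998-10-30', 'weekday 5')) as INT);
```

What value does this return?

658

`weekday 5` advances to the next Friday; 1998-10-30 is already a Friday, so it stays at 1998-10-30.
1 day remains in October 1998 after the 30th (31 − 30).
Full months from November 1998 through July 2000 contribute their day counts.
Then 18 days into August 2000.
Total: 1 + 30 + 31 + 31 + 28 + 31 + 30 + 31 + 30 + 31 + 31 + 30 + 31 + 30 + 31 + 31 + 29 + 31 + 30 + 31 + 30 + 31 + 18 = 658.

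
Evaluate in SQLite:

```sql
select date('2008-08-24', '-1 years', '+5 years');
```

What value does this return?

2012-08-24

Adding -1 year to 2008-08-24 gives 2007-08-24.
Adding +5 years to 2007-08-24 gives 2012-08-24.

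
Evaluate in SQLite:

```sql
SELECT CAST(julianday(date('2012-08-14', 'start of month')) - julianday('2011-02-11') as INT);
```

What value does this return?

`start of month` rewinds 2012-08-14 to 2012-08-01.
17 days remain in February 2011 after the 11th (28 − 11).
Full months from March 2011 through July 2012 contribute their day counts.
Then 1 day into August 2012.
Total: 17 + 31 + 30 + 31 + 30 + 31 + 31 + 30 + 31 + 30 + 31 + 31 + 29 + 31 + 30 + 31 + 30 + 31 + 1 = 537.

537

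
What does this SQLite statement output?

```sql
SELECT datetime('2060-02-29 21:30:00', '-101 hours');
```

-101 hours from 2060-02-29 21:30:00 is 2060-02-25 16:30:00 (crosses midnight).

2060-02-25 16:30:00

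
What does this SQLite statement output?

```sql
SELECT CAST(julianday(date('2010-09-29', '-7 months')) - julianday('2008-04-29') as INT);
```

671

Adding -7 months to 2010-09-29 targets 2010-02-29. February 2010 has only 28 days, so SQLite normalizes the 1-day overflow forward to 2010-03-01.
1 day remains in April 2008 after the 29th (30 − 29).
Full months from May 2008 through February 2010 contribute their day counts.
Then 1 day into March 2010.
Total: 1 + 31 + 30 + 31 + 31 + 30 + 31 + 30 + 31 + 31 + 28 + 31 + 30 + 31 + 30 + 31 + 31 + 30 + 31 + 30 + 31 + 31 + 28 + 1 = 671.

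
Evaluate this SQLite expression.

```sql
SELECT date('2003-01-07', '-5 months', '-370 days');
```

Adding -5 months to 2003-01-07 gives 2002-08-07.
Applying '-370 days' to 2002-08-07: counting 370 days back gives 2001-08-02.

2001-08-02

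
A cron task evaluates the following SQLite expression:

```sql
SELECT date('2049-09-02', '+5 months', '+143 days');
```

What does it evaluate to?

Adding +5 months to 2049-09-02 gives 2050-02-02.
Applying '+143 days' to 2050-02-02: counting 143 days forward gives 2050-06-25.

2050-06-25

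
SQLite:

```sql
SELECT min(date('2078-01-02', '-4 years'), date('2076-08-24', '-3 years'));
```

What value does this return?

2073-08-24

date('2078-01-02', '-4 years') → 2074-01-02.
date('2076-08-24', '-3 years') → 2073-08-24.
Earlier of the two is 2073-08-24.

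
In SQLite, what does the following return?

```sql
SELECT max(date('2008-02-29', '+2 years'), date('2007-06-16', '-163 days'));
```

2010-03-01

date('2008-02-29', '+2 years') → 2010-03-01.
date('2007-06-16', '-163 days') → 2007-01-04.
Later of the two is 2010-03-01.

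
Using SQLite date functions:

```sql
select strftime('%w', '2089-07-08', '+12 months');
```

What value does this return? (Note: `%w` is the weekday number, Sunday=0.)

First apply '+12 months': 2089-07-08 → 2090-07-08.
2090-07-08 is a Saturday; with Sunday=0 that is 6.

6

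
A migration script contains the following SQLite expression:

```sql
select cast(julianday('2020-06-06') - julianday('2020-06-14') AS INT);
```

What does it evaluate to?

Both dates are in June 2020: 14 − 6 = 8.
The subtraction is earlier − later, so the result is −8 → -8.

-8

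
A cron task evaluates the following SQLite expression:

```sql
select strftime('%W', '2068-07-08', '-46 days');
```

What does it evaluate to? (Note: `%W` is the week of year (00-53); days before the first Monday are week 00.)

First apply '-46 days': 2068-07-08 → 2068-05-23.
2068-05-23 is a Wednesday. SQLite's %W counts Mondays since the year started; the result is 21.

21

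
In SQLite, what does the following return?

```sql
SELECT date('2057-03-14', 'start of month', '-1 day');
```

2057-02-28

`start of month` rewinds 2057-03-14 to 2057-03-01.
Going back 1 day from 2057-03-01 reaches 2057-02-28 (last day of February, 28 days).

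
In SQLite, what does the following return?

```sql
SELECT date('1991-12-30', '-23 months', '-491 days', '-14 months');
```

1987-07-26

Adding -23 months to 1991-12-30 gives 1990-01-30.
Applying '-491 days' to 1990-01-30: counting 491 days back gives 1988-09-26.
Adding -14 months to 1988-09-26 gives 1987-07-26.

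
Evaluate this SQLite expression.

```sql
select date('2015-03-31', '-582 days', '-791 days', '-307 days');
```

Applying '-582 days' to 2015-03-31: counting 582 days back gives 2013-08-26.
Applying '-791 days' to 2013-08-26: counting 791 days back gives 2011-06-27.
Applying '-307 days' to 2011-06-27: counting 307 days back gives 2010-08-24.

2010-08-24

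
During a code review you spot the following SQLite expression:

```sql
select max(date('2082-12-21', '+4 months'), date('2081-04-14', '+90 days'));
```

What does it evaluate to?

2083-04-21

date('2082-12-21', '+4 months') → 2083-04-21.
date('2081-04-14', '+90 days') → 2081-07-13.
Later of the two is 2083-04-21.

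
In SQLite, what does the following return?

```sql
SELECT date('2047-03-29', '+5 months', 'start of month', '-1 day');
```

2047-07-31

Adding +5 months to 2047-03-29 gives 2047-08-29.
`start of month` rewinds 2047-08-29 to 2047-08-01.
Going back 1 day from 2047-08-01 reaches 2047-07-31 (last day of July, 31 days).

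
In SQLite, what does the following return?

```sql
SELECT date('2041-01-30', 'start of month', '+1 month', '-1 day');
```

`start of month` rewinds 2041-01-30 to 2041-01-01.
Adding +1 month to 2041-01-01 gives 2041-02-01.
Going back 1 day from 2041-02-01 reaches 2041-01-31 (last day of January, 31 days).

2041-01-31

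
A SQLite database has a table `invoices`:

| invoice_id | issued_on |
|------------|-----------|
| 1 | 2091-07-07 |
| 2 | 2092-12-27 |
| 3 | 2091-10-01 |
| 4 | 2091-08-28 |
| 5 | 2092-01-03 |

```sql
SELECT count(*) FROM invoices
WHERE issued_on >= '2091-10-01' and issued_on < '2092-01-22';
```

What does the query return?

2

Rows in [2091-10-01, 2092-01-22): 2091-10-01, 2092-01-03 → 2 rows.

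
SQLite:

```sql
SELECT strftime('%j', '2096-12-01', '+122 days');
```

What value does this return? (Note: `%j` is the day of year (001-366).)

First apply '+122 days': 2096-12-01 → 2097-04-02.
Day-of-year for 2097-04-02: days since 2097-01-01 inclusive = 92, zero-padded to 092.

092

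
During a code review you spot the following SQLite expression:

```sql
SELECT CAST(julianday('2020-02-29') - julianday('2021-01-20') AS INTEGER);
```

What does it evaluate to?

-326

0 days remain in February 2020 after the 29th (29 − 29).
Full months from March 2020 through December 2020 contribute their day counts.
Then 20 days into January 2021.
Total: 0 + 31 + 30 + 31 + 30 + 31 + 31 + 30 + 31 + 30 + 31 + 20 = 326.
The subtraction is earlier − later, so the result is −326 → -326.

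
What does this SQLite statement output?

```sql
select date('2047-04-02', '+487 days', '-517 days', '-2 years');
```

2045-03-03

Applying '+487 days' to 2047-04-02: counting 487 days forward gives 2048-08-01.
Applying '-517 days' to 2048-08-01: counting 517 days back gives 2047-03-03.
Adding -2 years to 2047-03-03 gives 2045-03-03.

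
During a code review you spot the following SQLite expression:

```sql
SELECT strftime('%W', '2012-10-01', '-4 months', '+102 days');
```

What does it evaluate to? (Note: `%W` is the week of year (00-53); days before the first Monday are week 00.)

First apply '-4 months', '+102 days': 2012-10-01 → 2012-09-11.
2012-09-11 is a Tuesday. SQLite's %W counts Mondays since the year started; the result is 37.

37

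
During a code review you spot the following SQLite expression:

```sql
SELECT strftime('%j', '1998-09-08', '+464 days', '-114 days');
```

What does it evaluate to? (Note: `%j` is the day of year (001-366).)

First apply '+464 days', '-114 days': 1998-09-08 → 1999-08-24.
Day-of-year for 1999-08-24: days since 1999-01-01 inclusive = 236, zero-padded to 236.

236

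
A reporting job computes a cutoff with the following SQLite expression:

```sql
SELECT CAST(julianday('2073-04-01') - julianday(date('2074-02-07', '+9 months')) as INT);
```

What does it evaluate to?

Adding +9 months to 2074-02-07 gives 2074-11-07.
29 days remain in April 2073 after the 1st (30 − 1).
Full months from May 2073 through October 2074 contribute their day counts.
Then 7 days into November 2074.
Total: 29 + 31 + 30 + 31 + 31 + 30 + 31 + 30 + 31 + 31 + 28 + 31 + 30 + 31 + 30 + 31 + 31 + 30 + 31 + 7 = 585.
The subtraction is earlier − later, so the result is −585 → -585.

-585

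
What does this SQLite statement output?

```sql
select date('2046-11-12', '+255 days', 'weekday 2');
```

Applying '+255 days' to 2046-11-12: counting 255 days forward gives 2047-07-25.
`weekday 2` advances to the next Tuesday; 2047-07-25 is a Thursday, so it moves forward to 2047-07-30.

2047-07-30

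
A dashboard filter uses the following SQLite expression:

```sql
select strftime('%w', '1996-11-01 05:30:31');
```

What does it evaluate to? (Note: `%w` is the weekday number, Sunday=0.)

1996-11-01 is a Friday; with Sunday=0 that is 5.

5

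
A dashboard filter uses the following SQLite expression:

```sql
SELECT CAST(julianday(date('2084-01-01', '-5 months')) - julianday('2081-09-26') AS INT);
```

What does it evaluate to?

Adding -5 months to 2084-01-01 gives 2083-08-01.
4 days remain in September 2081 after the 26th (30 − 26).
Full months from October 2081 through July 2083 contribute their day counts.
Then 1 day into August 2083.
Total: 4 + 31 + 30 + 31 + 31 + 28 + 31 + 30 + 31 + 30 + 31 + 31 + 30 + 31 + 30 + 31 + 31 + 28 + 31 + 30 + 31 + 30 + 31 + 1 = 674.

674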